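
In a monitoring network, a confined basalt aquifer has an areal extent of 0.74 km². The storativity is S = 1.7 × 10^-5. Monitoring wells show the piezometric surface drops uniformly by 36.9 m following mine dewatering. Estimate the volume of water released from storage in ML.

A = 0.74 km² = 7.4 × 10^5 m²
ΔV = S × A × Δh = 1.7 × 10^-5 × 7.4 × 10^5 m² × 36.9 m = 464.2 m³
ΔV = 464.2 m³ = 0.4642 ML

ΔV ≈ 0.464 ML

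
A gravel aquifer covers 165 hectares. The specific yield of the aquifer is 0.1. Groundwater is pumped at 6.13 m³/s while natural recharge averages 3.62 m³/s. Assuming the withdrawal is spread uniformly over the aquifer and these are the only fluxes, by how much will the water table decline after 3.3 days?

Δh ≈ 4.34 m

A = 165 hectares = 1.65 × 10^6 m²
Net abstraction = 6.13 − 3.62 = 2.51 m³/s
Q_net = 2.51 m³/s = 2.169 × 10^5 m³/d
ΔV = Q × t = 2.169 × 10^5 m³/d × 3.3 d = 7.157 × 10^5 m³
Δh = ΔV / (Sy × A) = 7.157 × 10^5 / (0.1 × 1.65 × 10^6) = 4.337 m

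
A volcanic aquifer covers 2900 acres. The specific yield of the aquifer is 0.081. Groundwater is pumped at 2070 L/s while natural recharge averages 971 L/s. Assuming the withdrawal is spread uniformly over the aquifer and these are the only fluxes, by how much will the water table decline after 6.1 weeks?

A = 2900 acres = 1.174 × 10^7 m²
Net abstraction = 2070 − 971 = 1099 L/s
Q_net = 1099 L/s = 94950 m³/d
t = 6.1 weeks = 42.7 d
ΔV = Q × t = 94950 m³/d × 42.7 d = 4.055 × 10^6 m³
Δh = ΔV / (Sy × A) = 4.055 × 10^6 / (0.081 × 1.174 × 10^7) = 4.265 m

Δh ≈ 4.27 m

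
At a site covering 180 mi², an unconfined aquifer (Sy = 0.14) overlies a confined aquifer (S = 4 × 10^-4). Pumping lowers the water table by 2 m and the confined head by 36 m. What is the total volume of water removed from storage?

ΔV ≈ 1.37 × 10^8 m³

A = 180 mi² = 4.662 × 10^8 m²
Unconfined: ΔV_u = Sy × A × Δh_u = 0.14 × 4.662 × 10^8 × 2 = 1.305 × 10^8 m³
Confined: ΔV_c = S × A × Δh_c = 4 × 10^-4 × 4.662 × 10^8 × 36 = 6.713 × 10^6 m³
Total ΔV = 1.305 × 10^8 + 6.713 × 10^6 = 1.372 × 10^8 m³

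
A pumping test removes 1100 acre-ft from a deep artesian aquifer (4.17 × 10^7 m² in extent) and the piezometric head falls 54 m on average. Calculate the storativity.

S ≈ 6 × 10^-4

ΔV = 1100 acre-ft = 1.357 × 10^6 m³
S = ΔV / (A × Δh) = 1.357 × 10^6 m³ / (4.17 × 10^7 m² × 54 m) = 6.026 × 10^-4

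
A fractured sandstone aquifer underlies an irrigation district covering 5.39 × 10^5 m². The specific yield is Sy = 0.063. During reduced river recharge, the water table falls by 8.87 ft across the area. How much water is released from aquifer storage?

Δh = 8.87 ft = 2.704 m
ΔV = Sy × A × Δh = 0.063 × 5.39 × 10^5 m² × 2.704 m = 91810 m³

ΔV ≈ 91800 m³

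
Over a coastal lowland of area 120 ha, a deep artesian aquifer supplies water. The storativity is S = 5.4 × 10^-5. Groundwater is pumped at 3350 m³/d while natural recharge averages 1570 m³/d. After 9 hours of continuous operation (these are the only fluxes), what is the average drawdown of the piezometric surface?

A = 120 ha = 1.2 × 10^6 m²
Net abstraction = 3350 − 1570 = 1780 m³/d
t = 9 hours = 0.375 d
ΔV = Q × t = 1780 m³/d × 0.375 d = 667.5 m³
Δh = ΔV / (S × A) = 667.5 / (5.4 × 10^-5 × 1.2 × 10^6) = 10.3 m

Δh ≈ 10.3 m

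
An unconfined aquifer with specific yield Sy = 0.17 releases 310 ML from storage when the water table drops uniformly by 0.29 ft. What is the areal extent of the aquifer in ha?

A ≈ 2060 ha

Δh = 0.29 ft = 0.08839 m
ΔV = 310 ML = 3.1 × 10^5 m³
A = ΔV / (Sy × Δh) = 3.1 × 10^5 / (0.17 × 0.08839) = 2.063 × 10^7 m²
A = 2.063 × 10^7 m² = 2063 ha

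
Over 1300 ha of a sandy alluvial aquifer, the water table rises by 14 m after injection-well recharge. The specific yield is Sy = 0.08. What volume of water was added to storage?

A = 1300 ha = 1.3 × 10^7 m²
ΔV = Sy × A × Δh = 0.08 × 1.3 × 10^7 m² × 14 m = 1.456 × 10^7 m³

ΔV ≈ 1.46 × 10^7 m³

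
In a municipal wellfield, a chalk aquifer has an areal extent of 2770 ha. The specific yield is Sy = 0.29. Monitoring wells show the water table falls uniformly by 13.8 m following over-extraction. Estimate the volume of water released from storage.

A = 2770 ha = 2.77 × 10^7 m²
ΔV = Sy × A × Δh = 0.29 × 2.77 × 10^7 m² × 13.8 m = 1.109 × 10^8 m³

ΔV ≈ 1.11 × 10^8 m³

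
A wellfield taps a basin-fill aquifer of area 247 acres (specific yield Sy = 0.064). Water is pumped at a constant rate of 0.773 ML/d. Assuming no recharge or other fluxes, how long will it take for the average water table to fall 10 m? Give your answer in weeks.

t ≈ 118 weeks

A = 247 acres = 9.996 × 10^5 m²
ΔV = Sy × A × Δh = 0.064 × 9.996 × 10^5 × 10 = 6.397 × 10^5 m³
Q = 0.773 ML/d = 773 m³/d
t = ΔV / Q = 6.397 × 10^5 m³ / 773 m³/d = 827.6 d
t = 827.6 d ≈ 118.2 weeks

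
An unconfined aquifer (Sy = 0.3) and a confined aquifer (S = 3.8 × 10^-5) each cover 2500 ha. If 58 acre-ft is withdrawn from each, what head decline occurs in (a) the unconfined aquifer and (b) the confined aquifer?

A = 2500 ha = 2.5 × 10^7 m²
ΔV = 58 acre-ft = 71540 m³
Unconfined: Δh_u = ΔV/(Sy·A) = 71540/(0.3 × 2.5 × 10^7) = 0.009539 m
Confined: Δh_c = ΔV/(S·A) = 71540/(3.8 × 10^-5 × 2.5 × 10^7) = 75.31 m

Δh_u ≈ 0.00954 m; Δh_c ≈ 75.3 m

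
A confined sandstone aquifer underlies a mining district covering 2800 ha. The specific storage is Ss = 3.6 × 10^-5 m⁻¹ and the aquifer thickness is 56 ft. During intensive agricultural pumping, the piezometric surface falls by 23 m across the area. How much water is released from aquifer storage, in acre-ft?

b = 56 ft = 17.07 m
S = Ss × b = 3.6 × 10^-5 m⁻¹ × 17.07 m = 6.145 × 10^-4
A = 2800 ha = 2.8 × 10^7 m²
ΔV = S × A × Δh = 6.145 × 10^-4 × 2.8 × 10^7 m² × 23 m = 3.957 × 10^5 m³
ΔV = 3.957 × 10^5 m³ = 320.8 acre-ft

ΔV ≈ 321 acre-ft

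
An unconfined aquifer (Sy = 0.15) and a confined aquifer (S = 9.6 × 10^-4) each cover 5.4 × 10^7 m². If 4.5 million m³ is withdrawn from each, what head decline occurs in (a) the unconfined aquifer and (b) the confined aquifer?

ΔV = 4.5 million m³ = 4.5 × 10^6 m³
Unconfined: Δh_u = ΔV/(Sy·A) = 4.5 × 10^6/(0.15 × 5.4 × 10^7) = 0.5556 m
Confined: Δh_c = ΔV/(S·A) = 4.5 × 10^6/(9.6 × 10^-4 × 5.4 × 10^7) = 86.81 m

Δh_u ≈ 0.556 m; Δh_c ≈ 86.8 m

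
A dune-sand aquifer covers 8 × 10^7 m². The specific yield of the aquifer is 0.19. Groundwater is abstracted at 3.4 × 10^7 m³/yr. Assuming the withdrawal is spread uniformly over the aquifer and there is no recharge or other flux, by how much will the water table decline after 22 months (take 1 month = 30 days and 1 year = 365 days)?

Δh ≈ 4.04 m

Q = 3.4 × 10^7 m³/yr = 93150 m³/d
t = 22 months = 660 d
ΔV = Q × t = 93150 m³/d × 660 d = 6.148 × 10^7 m³
Δh = ΔV / (Sy × A) = 6.148 × 10^7 / (0.19 × 8 × 10^7) = 4.045 m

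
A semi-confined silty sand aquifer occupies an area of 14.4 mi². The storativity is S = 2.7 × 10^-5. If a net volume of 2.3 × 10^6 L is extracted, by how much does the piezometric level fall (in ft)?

A = 14.4 mi² = 3.73 × 10^7 m²
ΔV = 2.3 × 10^6 L = 2300 m³
Δh = ΔV / (S × A) = 2300 m³ / (2.7 × 10^-5 × 3.73 × 10^7 m²) = 2.284 m
Δh = 2.284 m = 7.494 ft

Δh ≈ 7.49 ft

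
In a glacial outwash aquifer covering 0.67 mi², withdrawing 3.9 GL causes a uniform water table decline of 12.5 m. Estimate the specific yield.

Sy ≈ 0.18

A = 0.67 mi² = 1.735 × 10^6 m²
ΔV = 3.9 GL = 3.9 × 10^6 m³
Sy = ΔV / (A × Δh) = 3.9 × 10^6 m³ / (1.735 × 10^6 m² × 12.5 m) = 0.1798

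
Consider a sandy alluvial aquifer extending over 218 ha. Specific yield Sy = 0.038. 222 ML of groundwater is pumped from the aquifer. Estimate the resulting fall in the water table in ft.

A = 218 ha = 2.18 × 10^6 m²
ΔV = 222 ML = 2.22 × 10^5 m³
Δh = ΔV / (Sy × A) = 2.22 × 10^5 m³ / (0.038 × 2.18 × 10^6 m²) = 2.68 m
Δh = 2.68 m = 8.792 ft

Δh ≈ 8.79 ft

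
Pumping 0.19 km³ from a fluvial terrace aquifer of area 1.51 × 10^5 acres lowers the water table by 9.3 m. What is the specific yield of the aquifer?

A = 1.51 × 10^5 acres = 6.111 × 10^8 m²
ΔV = 0.19 km³ = 1.9 × 10^8 m³
Sy = ΔV / (A × Δh) = 1.9 × 10^8 m³ / (6.111 × 10^8 m² × 9.3 m) = 0.03343

Sy ≈ 0.033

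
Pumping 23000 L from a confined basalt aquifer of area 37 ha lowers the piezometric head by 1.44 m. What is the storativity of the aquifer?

A = 37 ha = 3.7 × 10^5 m²
ΔV = 23000 L = 23 m³
S = ΔV / (A × Δh) = 23 m³ / (3.7 × 10^5 m² × 1.44 m) = 4.317 × 10^-5

S ≈ 4.3 × 10^-5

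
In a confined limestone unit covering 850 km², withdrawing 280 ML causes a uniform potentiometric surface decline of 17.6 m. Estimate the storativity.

A = 850 km² = 8.5 × 10^8 m²
ΔV = 280 ML = 2.8 × 10^5 m³
S = ΔV / (A × Δh) = 2.8 × 10^5 m³ / (8.5 × 10^8 m² × 17.6 m) = 1.872 × 10^-5

S ≈ 1.9 × 10^-5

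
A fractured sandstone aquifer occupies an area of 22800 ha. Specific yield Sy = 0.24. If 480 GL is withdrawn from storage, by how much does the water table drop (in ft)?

A = 22800 ha = 2.28 × 10^8 m²
ΔV = 480 GL = 4.8 × 10^8 m³
Δh = ΔV / (Sy × A) = 4.8 × 10^8 m³ / (0.24 × 2.28 × 10^8 m²) = 8.772 m
Δh = 8.772 m = 28.78 ft

Δh ≈ 28.8 ft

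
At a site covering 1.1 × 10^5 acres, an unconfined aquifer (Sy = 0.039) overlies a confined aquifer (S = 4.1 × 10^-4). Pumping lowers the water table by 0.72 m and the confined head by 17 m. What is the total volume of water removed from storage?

A = 1.1 × 10^5 acres = 4.452 × 10^8 m²
Unconfined: ΔV_u = Sy × A × Δh_u = 0.039 × 4.452 × 10^8 × 0.72 = 1.25 × 10^7 m³
Confined: ΔV_c = S × A × Δh_c = 4.1 × 10^-4 × 4.452 × 10^8 × 17 = 3.103 × 10^6 m³
Total ΔV = 1.25 × 10^7 + 3.103 × 10^6 = 1.56 × 10^7 m³

ΔV ≈ 1.56 × 10^7 m³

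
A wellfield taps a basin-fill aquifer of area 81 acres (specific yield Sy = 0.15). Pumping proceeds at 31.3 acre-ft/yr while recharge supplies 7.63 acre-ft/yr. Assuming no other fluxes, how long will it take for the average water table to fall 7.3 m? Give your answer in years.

A = 81 acres = 3.278 × 10^5 m²
ΔV = Sy × A × Δh = 0.15 × 3.278 × 10^5 × 7.3 = 3.589 × 10^5 m³
Net withdrawal = 31.3 − 7.63 = 23.67 acre-ft/yr = 79.99 m³/d
t = ΔV / Q = 3.589 × 10^5 m³ / 79.99 m³/d = 4487 d
t = 4487 d ≈ 12.29 years

t ≈ 12.3 years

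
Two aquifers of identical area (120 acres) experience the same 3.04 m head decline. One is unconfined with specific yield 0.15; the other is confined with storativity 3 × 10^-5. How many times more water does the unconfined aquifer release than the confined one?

ΔV_u / ΔV_c ≈ 5000

A = 120 acres = 4.856 × 10^5 m²
Unconfined: ΔV_u = Sy × A × Δh = 0.15 × 4.856 × 10^5 × 3.04 = 2.214 × 10^5 m³
Confined: ΔV_c = S × A × Δh = 3 × 10^-5 × 4.856 × 10^5 × 3.04 = 44.29 m³
Ratio = ΔV_u / ΔV_c = Sy / S = 0.15 / 3 × 10^-5 = 5000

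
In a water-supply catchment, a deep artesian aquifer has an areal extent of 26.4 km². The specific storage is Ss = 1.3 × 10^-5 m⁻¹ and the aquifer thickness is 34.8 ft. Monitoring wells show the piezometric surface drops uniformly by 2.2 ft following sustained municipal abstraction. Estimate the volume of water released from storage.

ΔV ≈ 2440 m³

b = 34.8 ft = 10.61 m
S = Ss × b = 1.3 × 10^-5 m⁻¹ × 10.61 m = 1.379 × 10^-4
A = 26.4 km² = 2.64 × 10^7 m²
Δh = 2.2 ft = 0.6706 m
ΔV = S × A × Δh = 1.379 × 10^-4 × 2.64 × 10^7 m² × 0.6706 m = 2441 m³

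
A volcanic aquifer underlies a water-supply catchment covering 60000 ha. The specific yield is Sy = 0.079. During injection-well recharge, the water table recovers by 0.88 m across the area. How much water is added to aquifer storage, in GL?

A = 60000 ha = 6 × 10^8 m²
ΔV = Sy × A × Δh = 0.079 × 6 × 10^8 m² × 0.88 m = 4.171 × 10^7 m³
ΔV = 4.171 × 10^7 m³ = 41.71 GL

ΔV ≈ 41.7 GL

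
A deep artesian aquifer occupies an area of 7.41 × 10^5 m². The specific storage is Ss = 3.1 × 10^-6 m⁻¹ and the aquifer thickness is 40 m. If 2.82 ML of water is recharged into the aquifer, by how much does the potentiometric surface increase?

S = Ss × b = 3.1 × 10^-6 m⁻¹ × 40 m = 1.24 × 10^-4
ΔV = 2.82 ML = 2820 m³
Δh = ΔV / (S × A) = 2820 m³ / (1.24 × 10^-4 × 7.41 × 10^5 m²) = 30.69 m

Δh ≈ 30.7 m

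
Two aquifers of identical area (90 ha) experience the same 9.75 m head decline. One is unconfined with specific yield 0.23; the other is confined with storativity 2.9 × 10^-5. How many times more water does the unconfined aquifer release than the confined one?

ΔV_u / ΔV_c ≈ 7930

A = 90 ha = 9 × 10^5 m²
Unconfined: ΔV_u = Sy × A × Δh = 0.23 × 9 × 10^5 × 9.75 = 2.018 × 10^6 m³
Confined: ΔV_c = S × A × Δh = 2.9 × 10^-5 × 9 × 10^5 × 9.75 = 254.5 m³
Ratio = ΔV_u / ΔV_c = Sy / S = 0.23 / 2.9 × 10^-5 = 7931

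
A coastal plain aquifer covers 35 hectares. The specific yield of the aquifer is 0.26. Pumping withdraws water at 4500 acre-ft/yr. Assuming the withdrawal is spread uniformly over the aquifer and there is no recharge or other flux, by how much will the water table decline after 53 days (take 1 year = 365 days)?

A = 35 hectares = 3.5 × 10^5 m²
Q = 4500 acre-ft/yr = 15210 m³/d
ΔV = Q × t = 15210 m³/d × 53 d = 8.06 × 10^5 m³
Δh = ΔV / (Sy × A) = 8.06 × 10^5 / (0.26 × 3.5 × 10^5) = 8.857 m

Δh ≈ 8.86 m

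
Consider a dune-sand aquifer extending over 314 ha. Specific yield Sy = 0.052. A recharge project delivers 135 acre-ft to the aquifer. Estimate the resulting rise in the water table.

A = 314 ha = 3.14 × 10^6 m²
ΔV = 135 acre-ft = 1.665 × 10^5 m³
Δh = ΔV / (Sy × A) = 1.665 × 10^5 m³ / (0.052 × 3.14 × 10^6 m²) = 1.02 m

Δh ≈ 1.02 m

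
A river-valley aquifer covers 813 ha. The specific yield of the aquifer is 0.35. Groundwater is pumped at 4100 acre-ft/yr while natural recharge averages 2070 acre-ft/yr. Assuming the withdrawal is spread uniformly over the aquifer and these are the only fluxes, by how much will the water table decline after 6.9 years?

Δh ≈ 6.07 m

A = 813 ha = 8.13 × 10^6 m²
Net abstraction = 4100 − 2070 = 2030 acre-ft/yr
Q_net = 2030 acre-ft/yr = 6860 m³/d
t = 6.9 years = 2518 d
ΔV = Q × t = 6860 m³/d × 2518 d = 1.728 × 10^7 m³
Δh = ΔV / (Sy × A) = 1.728 × 10^7 / (0.35 × 8.13 × 10^6) = 6.072 m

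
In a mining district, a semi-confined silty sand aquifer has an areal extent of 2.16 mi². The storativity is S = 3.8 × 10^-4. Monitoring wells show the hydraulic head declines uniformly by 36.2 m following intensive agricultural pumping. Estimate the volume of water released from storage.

A = 2.16 mi² = 5.594 × 10^6 m²
ΔV = S × A × Δh = 3.8 × 10^-4 × 5.594 × 10^6 m² × 36.2 m = 76960 m³

ΔV ≈ 77000 m³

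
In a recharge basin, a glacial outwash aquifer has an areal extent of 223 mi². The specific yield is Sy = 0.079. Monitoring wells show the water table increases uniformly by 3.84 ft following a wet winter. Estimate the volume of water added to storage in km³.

A = 223 mi² = 5.776 × 10^8 m²
Δh = 3.84 ft = 1.17 m
ΔV = Sy × A × Δh = 0.079 × 5.776 × 10^8 m² × 1.17 m = 5.34 × 10^7 m³
ΔV = 5.34 × 10^7 m³ = 0.0534 km³

ΔV ≈ 0.0534 km³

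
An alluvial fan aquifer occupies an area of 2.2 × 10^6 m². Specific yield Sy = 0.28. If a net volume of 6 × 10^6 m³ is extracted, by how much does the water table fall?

Δh = ΔV / (Sy × A) = 6 × 10^6 m³ / (0.28 × 2.2 × 10^6 m²) = 9.74 m

Δh ≈ 9.74 m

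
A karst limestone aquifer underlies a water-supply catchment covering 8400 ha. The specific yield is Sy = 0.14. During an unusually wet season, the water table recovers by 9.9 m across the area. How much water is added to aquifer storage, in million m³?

ΔV ≈ 116 million m³

A = 8400 ha = 8.4 × 10^7 m²
ΔV = Sy × A × Δh = 0.14 × 8.4 × 10^7 m² × 9.9 m = 1.164 × 10^8 m³
ΔV = 1.164 × 10^8 m³ = 116.4 million m³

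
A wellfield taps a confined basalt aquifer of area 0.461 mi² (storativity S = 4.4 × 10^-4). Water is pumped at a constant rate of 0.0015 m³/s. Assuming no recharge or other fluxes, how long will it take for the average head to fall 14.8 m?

t ≈ 60 days

A = 0.461 mi² = 1.194 × 10^6 m²
ΔV = S × A × Δh = 4.4 × 10^-4 × 1.194 × 10^6 × 14.8 = 7775 m³
Q = 0.0015 m³/s = 129.6 m³/d
t = ΔV / Q = 7775 m³ / 129.6 m³/d = 59.99 d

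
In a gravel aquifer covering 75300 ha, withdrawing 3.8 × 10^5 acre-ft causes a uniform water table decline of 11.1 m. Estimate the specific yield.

A = 75300 ha = 7.53 × 10^8 m²
ΔV = 3.8 × 10^5 acre-ft = 4.687 × 10^8 m³
Sy = ΔV / (A × Δh) = 4.687 × 10^8 m³ / (7.53 × 10^8 m² × 11.1 m) = 0.05608

Sy ≈ 0.056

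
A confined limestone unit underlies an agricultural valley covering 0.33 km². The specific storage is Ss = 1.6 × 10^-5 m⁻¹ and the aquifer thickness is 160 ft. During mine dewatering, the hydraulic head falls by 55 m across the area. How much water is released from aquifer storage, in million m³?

ΔV ≈ 0.0142 million m³

b = 160 ft = 48.77 m
S = Ss × b = 1.6 × 10^-5 m⁻¹ × 48.77 m = 7.803 × 10^-4
A = 0.33 km² = 3.3 × 10^5 m²
ΔV = S × A × Δh = 7.803 × 10^-4 × 3.3 × 10^5 m² × 55 m = 14160 m³
ΔV = 14160 m³ = 0.01416 million m³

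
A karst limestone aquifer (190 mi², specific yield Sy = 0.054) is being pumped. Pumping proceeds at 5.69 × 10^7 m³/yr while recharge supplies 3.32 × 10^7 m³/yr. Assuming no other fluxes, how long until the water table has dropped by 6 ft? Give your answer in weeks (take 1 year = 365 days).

t ≈ 107 weeks

A = 190 mi² = 4.921 × 10^8 m²
Δh = 6 ft = 1.829 m
ΔV = Sy × A × Δh = 0.054 × 4.921 × 10^8 × 1.829 = 4.86 × 10^7 m³
Net withdrawal = 5.69 × 10^7 − 3.32 × 10^7 = 2.37 × 10^7 m³/yr = 64930 m³/d
t = ΔV / Q = 4.86 × 10^7 m³ / 64930 m³/d = 748.4 d
t = 748.4 d ≈ 106.9 weeks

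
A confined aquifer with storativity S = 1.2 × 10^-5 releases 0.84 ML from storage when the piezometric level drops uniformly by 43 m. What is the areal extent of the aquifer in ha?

ΔV = 0.84 ML = 840 m³
A = ΔV / (S × Δh) = 840 / (1.2 × 10^-5 × 43) = 1.628 × 10^6 m²
A = 1.628 × 10^6 m² = 162.8 ha

A ≈ 163 ha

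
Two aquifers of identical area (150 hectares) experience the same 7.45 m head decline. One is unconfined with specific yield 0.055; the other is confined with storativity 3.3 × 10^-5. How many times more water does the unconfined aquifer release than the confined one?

A = 150 hectares = 1.5 × 10^6 m²
Unconfined: ΔV_u = Sy × A × Δh = 0.055 × 1.5 × 10^6 × 7.45 = 6.146 × 10^5 m³
Confined: ΔV_c = S × A × Δh = 3.3 × 10^-5 × 1.5 × 10^6 × 7.45 = 368.8 m³
Ratio = ΔV_u / ΔV_c = Sy / S = 0.055 / 3.3 × 10^-5 = 1667

ΔV_u / ΔV_c ≈ 1670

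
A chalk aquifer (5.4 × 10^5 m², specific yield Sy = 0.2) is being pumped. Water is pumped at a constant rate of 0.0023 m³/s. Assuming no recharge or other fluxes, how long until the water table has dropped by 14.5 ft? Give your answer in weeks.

Δh = 14.5 ft = 4.42 m
ΔV = Sy × A × Δh = 0.2 × 5.4 × 10^5 × 4.42 = 4.773 × 10^5 m³
Q = 0.0023 m³/s = 198.7 m³/d
t = ΔV / Q = 4.773 × 10^5 m³ / 198.7 m³/d = 2402 d
t = 2402 d ≈ 343.1 weeks

t ≈ 343 weeks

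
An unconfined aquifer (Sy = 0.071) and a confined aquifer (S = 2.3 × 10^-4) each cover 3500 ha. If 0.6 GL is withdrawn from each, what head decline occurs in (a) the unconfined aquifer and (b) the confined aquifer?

A = 3500 ha = 3.5 × 10^7 m²
ΔV = 0.6 GL = 6 × 10^5 m³
Unconfined: Δh_u = ΔV/(Sy·A) = 6 × 10^5/(0.071 × 3.5 × 10^7) = 0.2414 m
Confined: Δh_c = ΔV/(S·A) = 6 × 10^5/(2.3 × 10^-4 × 3.5 × 10^7) = 74.53 m

Δh_u ≈ 0.241 m; Δh_c ≈ 74.5 m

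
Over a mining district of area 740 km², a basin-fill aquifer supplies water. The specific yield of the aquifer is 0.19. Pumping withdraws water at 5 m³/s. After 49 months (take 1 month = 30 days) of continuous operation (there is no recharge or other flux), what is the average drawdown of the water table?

A = 740 km² = 7.4 × 10^8 m²
Q = 5 m³/s = 4.32 × 10^5 m³/d
t = 49 months = 1470 d
ΔV = Q × t = 4.32 × 10^5 m³/d × 1470 d = 6.35 × 10^8 m³
Δh = ΔV / (Sy × A) = 6.35 × 10^8 / (0.19 × 7.4 × 10^8) = 4.517 m

Δh ≈ 4.52 m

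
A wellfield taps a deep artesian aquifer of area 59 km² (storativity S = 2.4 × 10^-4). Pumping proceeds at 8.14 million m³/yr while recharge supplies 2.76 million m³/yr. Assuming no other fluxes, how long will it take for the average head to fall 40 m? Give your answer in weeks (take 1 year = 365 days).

A = 59 km² = 5.9 × 10^7 m²
ΔV = S × A × Δh = 2.4 × 10^-4 × 5.9 × 10^7 × 40 = 5.664 × 10^5 m³
Net withdrawal = 8.14 − 2.76 = 5.38 million m³/yr = 14740 m³/d
t = ΔV / Q = 5.664 × 10^5 m³ / 14740 m³/d = 38.43 d
t = 38.43 d ≈ 5.49 weeks

t ≈ 5.49 weeks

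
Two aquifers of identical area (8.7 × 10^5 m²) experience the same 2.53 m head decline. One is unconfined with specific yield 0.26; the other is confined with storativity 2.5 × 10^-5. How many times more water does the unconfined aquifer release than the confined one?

ΔV_u / ΔV_c ≈ 10400

Unconfined: ΔV_u = Sy × A × Δh = 0.26 × 8.7 × 10^5 × 2.53 = 5.723 × 10^5 m³
Confined: ΔV_c = S × A × Δh = 2.5 × 10^-5 × 8.7 × 10^5 × 2.53 = 55.03 m³
Ratio = ΔV_u / ΔV_c = Sy / S = 0.26 / 2.5 × 10^-5 = 10400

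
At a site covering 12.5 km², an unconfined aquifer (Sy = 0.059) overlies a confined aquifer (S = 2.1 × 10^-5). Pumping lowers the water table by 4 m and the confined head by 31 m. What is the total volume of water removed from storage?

ΔV ≈ 2.96 × 10^6 m³

A = 12.5 km² = 1.25 × 10^7 m²
Unconfined: ΔV_u = Sy × A × Δh_u = 0.059 × 1.25 × 10^7 × 4 = 2.95 × 10^6 m³
Confined: ΔV_c = S × A × Δh_c = 2.1 × 10^-5 × 1.25 × 10^7 × 31 = 8138 m³
Total ΔV = 2.95 × 10^6 + 8138 = 2.958 × 10^6 m³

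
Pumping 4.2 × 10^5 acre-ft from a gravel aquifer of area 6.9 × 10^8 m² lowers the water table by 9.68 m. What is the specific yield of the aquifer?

ΔV = 4.2 × 10^5 acre-ft = 5.181 × 10^8 m³
Sy = ΔV / (A × Δh) = 5.181 × 10^8 m³ / (6.9 × 10^8 m² × 9.68 m) = 0.07756

Sy ≈ 0.078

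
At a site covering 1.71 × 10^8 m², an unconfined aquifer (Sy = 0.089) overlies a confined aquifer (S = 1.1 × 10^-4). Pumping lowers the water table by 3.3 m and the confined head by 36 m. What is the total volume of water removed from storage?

ΔV ≈ 5.09 × 10^7 m³

Unconfined: ΔV_u = Sy × A × Δh_u = 0.089 × 1.71 × 10^8 × 3.3 = 5.022 × 10^7 m³
Confined: ΔV_c = S × A × Δh_c = 1.1 × 10^-4 × 1.71 × 10^8 × 36 = 6.772 × 10^5 m³
Total ΔV = 5.022 × 10^7 + 6.772 × 10^5 = 5.09 × 10^7 m³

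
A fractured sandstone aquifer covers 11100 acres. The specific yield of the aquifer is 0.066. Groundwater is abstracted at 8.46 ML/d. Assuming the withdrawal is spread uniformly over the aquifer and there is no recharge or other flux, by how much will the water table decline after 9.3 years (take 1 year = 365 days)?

Δh ≈ 9.69 m

A = 11100 acres = 4.492 × 10^7 m²
Q = 8.46 ML/d = 8460 m³/d
t = 9.3 years = 3395 d
ΔV = Q × t = 8460 m³/d × 3395 d = 2.872 × 10^7 m³
Δh = ΔV / (Sy × A) = 2.872 × 10^7 / (0.066 × 4.492 × 10^7) = 9.686 m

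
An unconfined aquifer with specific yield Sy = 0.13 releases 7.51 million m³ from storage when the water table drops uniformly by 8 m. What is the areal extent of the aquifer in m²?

A ≈ 7.22 × 10^6 m²

ΔV = 7.51 million m³ = 7.51 × 10^6 m³
A = ΔV / (Sy × Δh) = 7.51 × 10^6 / (0.13 × 8) = 7.221 × 10^6 m²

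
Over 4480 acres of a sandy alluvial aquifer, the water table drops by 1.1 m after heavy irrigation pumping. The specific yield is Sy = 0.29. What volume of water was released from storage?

A = 4480 acres = 1.813 × 10^7 m²
ΔV = Sy × A × Δh = 0.29 × 1.813 × 10^7 m² × 1.1 m = 5.783 × 10^6 m³

ΔV ≈ 5.78 × 10^6 m³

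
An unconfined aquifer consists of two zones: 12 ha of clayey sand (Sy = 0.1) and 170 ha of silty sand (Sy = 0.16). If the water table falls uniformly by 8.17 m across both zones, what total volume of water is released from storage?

A₁ = 12 ha = 1.2 × 10^5 m²; A₂ = 170 ha = 1.7 × 10^6 m²
ΔV₁ = 0.1 × 1.2 × 10^5 × 8.17 = 98040 m³
ΔV₂ = 0.16 × 1.7 × 10^6 × 8.17 = 2.222 × 10^6 m³
ΔV = ΔV₁ + ΔV₂ = 2.32 × 10^6 m³

ΔV ≈ 2.32 × 10^6 m³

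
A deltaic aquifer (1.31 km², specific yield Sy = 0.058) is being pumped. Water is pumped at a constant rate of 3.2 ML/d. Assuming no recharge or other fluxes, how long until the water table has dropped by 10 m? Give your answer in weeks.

t ≈ 33.9 weeks

A = 1.31 km² = 1.31 × 10^6 m²
ΔV = Sy × A × Δh = 0.058 × 1.31 × 10^6 × 10 = 7.598 × 10^5 m³
Q = 3.2 ML/d = 3200 m³/d
t = ΔV / Q = 7.598 × 10^5 m³ / 3200 m³/d = 237.4 d
t = 237.4 d ≈ 33.92 weeks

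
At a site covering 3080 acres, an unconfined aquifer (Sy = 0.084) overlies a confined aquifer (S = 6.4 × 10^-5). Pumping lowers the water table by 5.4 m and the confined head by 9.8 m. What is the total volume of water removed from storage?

A = 3080 acres = 1.246 × 10^7 m²
Unconfined: ΔV_u = Sy × A × Δh_u = 0.084 × 1.246 × 10^7 × 5.4 = 5.654 × 10^6 m³
Confined: ΔV_c = S × A × Δh_c = 6.4 × 10^-5 × 1.246 × 10^7 × 9.8 = 7818 m³
Total ΔV = 5.654 × 10^6 + 7818 = 5.662 × 10^6 m³

ΔV ≈ 5.66 × 10^6 m³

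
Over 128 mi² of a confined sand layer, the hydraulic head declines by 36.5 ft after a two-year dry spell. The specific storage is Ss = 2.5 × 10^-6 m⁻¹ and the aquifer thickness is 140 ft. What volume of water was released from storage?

ΔV ≈ 3.93 × 10^5 m³

b = 140 ft = 42.67 m
S = Ss × b = 2.5 × 10^-6 m⁻¹ × 42.67 m = 1.067 × 10^-4
A = 128 mi² = 3.315 × 10^8 m²
Δh = 36.5 ft = 11.13 m
ΔV = S × A × Δh = 1.067 × 10^-4 × 3.315 × 10^8 m² × 11.13 m = 3.935 × 10^5 m³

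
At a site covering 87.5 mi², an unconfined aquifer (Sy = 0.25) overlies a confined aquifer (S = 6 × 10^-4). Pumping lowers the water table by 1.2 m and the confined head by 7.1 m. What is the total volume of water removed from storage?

ΔV ≈ 6.9 × 10^7 m³

A = 87.5 mi² = 2.266 × 10^8 m²
Unconfined: ΔV_u = Sy × A × Δh_u = 0.25 × 2.266 × 10^8 × 1.2 = 6.799 × 10^7 m³
Confined: ΔV_c = S × A × Δh_c = 6 × 10^-4 × 2.266 × 10^8 × 7.1 = 9.654 × 10^5 m³
Total ΔV = 6.799 × 10^7 + 9.654 × 10^5 = 6.895 × 10^7 m³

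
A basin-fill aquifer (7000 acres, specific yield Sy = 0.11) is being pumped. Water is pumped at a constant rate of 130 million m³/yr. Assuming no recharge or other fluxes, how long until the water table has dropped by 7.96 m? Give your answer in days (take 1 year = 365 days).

A = 7000 acres = 2.833 × 10^7 m²
ΔV = Sy × A × Δh = 0.11 × 2.833 × 10^7 × 7.96 = 2.48 × 10^7 m³
Q = 130 million m³/yr = 3.562 × 10^5 m³/d
t = ΔV / Q = 2.48 × 10^7 m³ / 3.562 × 10^5 m³/d = 69.64 d

t ≈ 69.6 days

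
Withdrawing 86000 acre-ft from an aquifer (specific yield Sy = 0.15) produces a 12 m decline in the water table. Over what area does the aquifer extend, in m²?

A ≈ 5.89 × 10^7 m²

ΔV = 86000 acre-ft = 1.061 × 10^8 m³
A = ΔV / (Sy × Δh) = 1.061 × 10^8 / (0.15 × 12) = 5.893 × 10^7 m²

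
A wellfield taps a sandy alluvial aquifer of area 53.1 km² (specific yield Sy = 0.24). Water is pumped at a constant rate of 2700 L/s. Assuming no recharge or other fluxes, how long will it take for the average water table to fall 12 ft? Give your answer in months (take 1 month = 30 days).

A = 53.1 km² = 5.31 × 10^7 m²
Δh = 12 ft = 3.658 m
ΔV = Sy × A × Δh = 0.24 × 5.31 × 10^7 × 3.658 = 4.661 × 10^7 m³
Q = 2700 L/s = 2.333 × 10^5 m³/d
t = ΔV / Q = 4.661 × 10^7 m³ / 2.333 × 10^5 m³/d = 199.8 d
t = 199.8 d ≈ 6.66 months

t ≈ 6.66 months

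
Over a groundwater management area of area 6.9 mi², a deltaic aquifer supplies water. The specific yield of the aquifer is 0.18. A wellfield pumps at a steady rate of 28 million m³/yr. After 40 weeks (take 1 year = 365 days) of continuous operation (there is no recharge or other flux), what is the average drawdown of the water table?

Δh ≈ 6.68 m

A = 6.9 mi² = 1.787 × 10^7 m²
Q = 28 million m³/yr = 76710 m³/d
t = 40 weeks = 280 d
ΔV = Q × t = 76710 m³/d × 280 d = 2.148 × 10^7 m³
Δh = ΔV / (Sy × A) = 2.148 × 10^7 / (0.18 × 1.787 × 10^7) = 6.677 m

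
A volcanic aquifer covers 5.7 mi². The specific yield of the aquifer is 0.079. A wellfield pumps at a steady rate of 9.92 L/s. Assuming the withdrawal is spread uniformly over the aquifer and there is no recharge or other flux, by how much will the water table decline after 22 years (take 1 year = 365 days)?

A = 5.7 mi² = 1.476 × 10^7 m²
Q = 9.92 L/s = 857.1 m³/d
t = 22 years = 8030 d
ΔV = Q × t = 857.1 m³/d × 8030 d = 6.882 × 10^6 m³
Δh = ΔV / (Sy × A) = 6.882 × 10^6 / (0.079 × 1.476 × 10^7) = 5.901 m

Δh ≈ 5.9 m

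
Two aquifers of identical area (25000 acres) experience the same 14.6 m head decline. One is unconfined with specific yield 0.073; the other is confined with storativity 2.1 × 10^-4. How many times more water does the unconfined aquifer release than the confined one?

ΔV_u / ΔV_c ≈ 348

A = 25000 acres = 1.012 × 10^8 m²
Unconfined: ΔV_u = Sy × A × Δh = 0.073 × 1.012 × 10^8 × 14.6 = 1.078 × 10^8 m³
Confined: ΔV_c = S × A × Δh = 2.1 × 10^-4 × 1.012 × 10^8 × 14.6 = 3.102 × 10^5 m³
Ratio = ΔV_u / ΔV_c = Sy / S = 0.073 / 2.1 × 10^-4 = 347.6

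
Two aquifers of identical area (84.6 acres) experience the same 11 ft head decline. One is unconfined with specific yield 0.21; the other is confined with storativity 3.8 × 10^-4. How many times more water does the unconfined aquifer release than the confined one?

A = 84.6 acres = 3.424 × 10^5 m²
Δh = 11 ft = 3.353 m
Unconfined: ΔV_u = Sy × A × Δh = 0.21 × 3.424 × 10^5 × 3.353 = 2.411 × 10^5 m³
Confined: ΔV_c = S × A × Δh = 3.8 × 10^-4 × 3.424 × 10^5 × 3.353 = 436.2 m³
Ratio = ΔV_u / ΔV_c = Sy / S = 0.21 / 3.8 × 10^-4 = 552.6

ΔV_u / ΔV_c ≈ 553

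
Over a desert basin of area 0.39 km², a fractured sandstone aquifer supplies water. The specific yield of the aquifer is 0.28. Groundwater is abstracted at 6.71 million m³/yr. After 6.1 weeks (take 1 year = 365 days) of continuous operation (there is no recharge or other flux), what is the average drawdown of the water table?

A = 0.39 km² = 3.9 × 10^5 m²
Q = 6.71 million m³/yr = 18380 m³/d
t = 6.1 weeks = 42.7 d
ΔV = Q × t = 18380 m³/d × 42.7 d = 7.85 × 10^5 m³
Δh = ΔV / (Sy × A) = 7.85 × 10^5 / (0.28 × 3.9 × 10^5) = 7.188 m

Δh ≈ 7.19 m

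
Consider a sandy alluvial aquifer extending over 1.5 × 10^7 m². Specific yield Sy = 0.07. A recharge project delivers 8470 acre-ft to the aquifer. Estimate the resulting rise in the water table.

Δh ≈ 9.95 m

ΔV = 8470 acre-ft = 1.045 × 10^7 m³
Δh = ΔV / (Sy × A) = 1.045 × 10^7 m³ / (0.07 × 1.5 × 10^7 m²) = 9.95 m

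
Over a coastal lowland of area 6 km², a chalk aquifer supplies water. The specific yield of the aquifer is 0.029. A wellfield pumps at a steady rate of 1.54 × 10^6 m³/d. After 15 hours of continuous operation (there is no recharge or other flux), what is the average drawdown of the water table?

A = 6 km² = 6 × 10^6 m²
t = 15 hours = 0.625 d
ΔV = Q × t = 1.54 × 10^6 m³/d × 0.625 d = 9.625 × 10^5 m³
Δh = ΔV / (Sy × A) = 9.625 × 10^5 / (0.029 × 6 × 10^6) = 5.532 m

Δh ≈ 5.53 m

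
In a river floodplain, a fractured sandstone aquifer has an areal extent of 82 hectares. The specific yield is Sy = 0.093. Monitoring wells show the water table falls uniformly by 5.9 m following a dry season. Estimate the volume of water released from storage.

ΔV ≈ 4.5 × 10^5 m³

A = 82 hectares = 8.2 × 10^5 m²
ΔV = Sy × A × Δh = 0.093 × 8.2 × 10^5 m² × 5.9 m = 4.499 × 10^5 m³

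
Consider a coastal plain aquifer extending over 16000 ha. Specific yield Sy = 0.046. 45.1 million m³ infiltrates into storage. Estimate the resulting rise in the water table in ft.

A = 16000 ha = 1.6 × 10^8 m²
ΔV = 45.1 million m³ = 4.51 × 10^7 m³
Δh = ΔV / (Sy × A) = 4.51 × 10^7 m³ / (0.046 × 1.6 × 10^8 m²) = 6.128 m
Δh = 6.128 m = 20.1 ft

Δh ≈ 20.1 ft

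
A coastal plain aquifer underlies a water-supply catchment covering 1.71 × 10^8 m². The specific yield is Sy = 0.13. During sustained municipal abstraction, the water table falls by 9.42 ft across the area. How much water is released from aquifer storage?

ΔV ≈ 6.38 × 10^7 m³

Δh = 9.42 ft = 2.871 m
ΔV = Sy × A × Δh = 0.13 × 1.71 × 10^8 m² × 2.871 m = 6.383 × 10^7 m³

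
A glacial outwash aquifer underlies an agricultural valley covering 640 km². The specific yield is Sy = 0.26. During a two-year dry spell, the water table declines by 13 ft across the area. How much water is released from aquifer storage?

A = 640 km² = 6.4 × 10^8 m²
Δh = 13 ft = 3.962 m
ΔV = Sy × A × Δh = 0.26 × 6.4 × 10^8 m² × 3.962 m = 6.593 × 10^8 m³

ΔV ≈ 6.59 × 10^8 m³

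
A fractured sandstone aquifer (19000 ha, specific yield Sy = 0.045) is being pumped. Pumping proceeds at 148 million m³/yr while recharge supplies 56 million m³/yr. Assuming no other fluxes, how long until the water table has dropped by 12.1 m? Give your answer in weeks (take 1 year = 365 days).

t ≈ 58.6 weeks

A = 19000 ha = 1.9 × 10^8 m²
ΔV = Sy × A × Δh = 0.045 × 1.9 × 10^8 × 12.1 = 1.035 × 10^8 m³
Net withdrawal = 148 − 56 = 92 million m³/yr = 2.521 × 10^5 m³/d
t = ΔV / Q = 1.035 × 10^8 m³ / 2.521 × 10^5 m³/d = 410.4 d
t = 410.4 d ≈ 58.64 weeks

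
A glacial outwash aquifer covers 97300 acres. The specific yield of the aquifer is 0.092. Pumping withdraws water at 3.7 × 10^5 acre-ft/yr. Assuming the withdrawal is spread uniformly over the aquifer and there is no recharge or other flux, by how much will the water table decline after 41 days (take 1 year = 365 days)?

A = 97300 acres = 3.938 × 10^8 m²
Q = 3.7 × 10^5 acre-ft/yr = 1.25 × 10^6 m³/d
ΔV = Q × t = 1.25 × 10^6 m³/d × 41 d = 5.127 × 10^7 m³
Δh = ΔV / (Sy × A) = 5.127 × 10^7 / (0.092 × 3.938 × 10^8) = 1.415 m

Δh ≈ 1.42 m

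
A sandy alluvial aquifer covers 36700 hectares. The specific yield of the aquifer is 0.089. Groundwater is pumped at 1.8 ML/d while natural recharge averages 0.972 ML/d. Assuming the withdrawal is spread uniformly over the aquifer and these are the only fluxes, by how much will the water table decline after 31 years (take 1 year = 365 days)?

A = 36700 hectares = 3.67 × 10^8 m²
Net abstraction = 1.8 − 0.972 = 0.828 ML/d
Q_net = 0.828 ML/d = 828 m³/d
t = 31 years = 11320 d
ΔV = Q × t = 828 m³/d × 11320 d = 9.369 × 10^6 m³
Δh = ΔV / (Sy × A) = 9.369 × 10^6 / (0.089 × 3.67 × 10^8) = 0.2868 m

Δh ≈ 0.287 m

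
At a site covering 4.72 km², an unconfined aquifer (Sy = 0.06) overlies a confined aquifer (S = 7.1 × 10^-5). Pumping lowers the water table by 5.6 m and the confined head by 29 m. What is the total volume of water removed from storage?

ΔV ≈ 1.6 × 10^6 m³

A = 4.72 km² = 4.72 × 10^6 m²
Unconfined: ΔV_u = Sy × A × Δh_u = 0.06 × 4.72 × 10^6 × 5.6 = 1.586 × 10^6 m³
Confined: ΔV_c = S × A × Δh_c = 7.1 × 10^-5 × 4.72 × 10^6 × 29 = 9718 m³
Total ΔV = 1.586 × 10^6 + 9718 = 1.596 × 10^6 m³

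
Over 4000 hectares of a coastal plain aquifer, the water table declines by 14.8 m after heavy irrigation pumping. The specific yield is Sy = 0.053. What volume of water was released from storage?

ΔV ≈ 3.14 × 10^7 m³

A = 4000 hectares = 4 × 10^7 m²
ΔV = Sy × A × Δh = 0.053 × 4 × 10^7 m² × 14.8 m = 3.138 × 10^7 m³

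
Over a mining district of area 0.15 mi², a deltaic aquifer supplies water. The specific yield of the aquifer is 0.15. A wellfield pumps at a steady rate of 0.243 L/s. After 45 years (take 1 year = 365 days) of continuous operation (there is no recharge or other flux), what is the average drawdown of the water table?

A = 0.15 mi² = 3.885 × 10^5 m²
Q = 0.243 L/s = 21 m³/d
t = 45 years = 16420 d
ΔV = Q × t = 21 m³/d × 16420 d = 3.448 × 10^5 m³
Δh = ΔV / (Sy × A) = 3.448 × 10^5 / (0.15 × 3.885 × 10^5) = 5.918 m

Δh ≈ 5.92 m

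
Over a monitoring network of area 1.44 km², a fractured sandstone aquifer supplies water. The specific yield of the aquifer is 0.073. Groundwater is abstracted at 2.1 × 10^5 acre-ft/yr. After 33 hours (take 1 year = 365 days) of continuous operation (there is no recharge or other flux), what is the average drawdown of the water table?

Δh ≈ 9.28 m

A = 1.44 km² = 1.44 × 10^6 m²
Q = 2.1 × 10^5 acre-ft/yr = 7.097 × 10^5 m³/d
t = 33 hours = 1.375 d
ΔV = Q × t = 7.097 × 10^5 m³/d × 1.375 d = 9.758 × 10^5 m³
Δh = ΔV / (Sy × A) = 9.758 × 10^5 / (0.073 × 1.44 × 10^6) = 9.283 m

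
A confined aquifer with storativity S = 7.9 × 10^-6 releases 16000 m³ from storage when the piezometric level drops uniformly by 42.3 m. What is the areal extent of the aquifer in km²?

A = ΔV / (S × Δh) = 16000 / (7.9 × 10^-6 × 42.3) = 4.788 × 10^7 m²
A = 4.788 × 10^7 m² = 47.88 km²

A ≈ 47.9 km²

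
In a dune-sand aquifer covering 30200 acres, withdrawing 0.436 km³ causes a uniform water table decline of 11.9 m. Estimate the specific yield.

A = 30200 acres = 1.222 × 10^8 m²
ΔV = 0.436 km³ = 4.36 × 10^8 m³
Sy = ΔV / (A × Δh) = 4.36 × 10^8 m³ / (1.222 × 10^8 m² × 11.9 m) = 0.2998

Sy ≈ 0.3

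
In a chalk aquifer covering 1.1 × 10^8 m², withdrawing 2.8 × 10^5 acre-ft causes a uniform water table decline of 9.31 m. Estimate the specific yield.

ΔV = 2.8 × 10^5 acre-ft = 3.454 × 10^8 m³
Sy = ΔV / (A × Δh) = 3.454 × 10^8 m³ / (1.1 × 10^8 m² × 9.31 m) = 0.3372

Sy ≈ 0.34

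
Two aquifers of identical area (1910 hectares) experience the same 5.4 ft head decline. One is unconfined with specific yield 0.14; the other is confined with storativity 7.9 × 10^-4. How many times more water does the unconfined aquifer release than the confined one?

A = 1910 hectares = 1.91 × 10^7 m²
Δh = 5.4 ft = 1.646 m
Unconfined: ΔV_u = Sy × A × Δh = 0.14 × 1.91 × 10^7 × 1.646 = 4.401 × 10^6 m³
Confined: ΔV_c = S × A × Δh = 7.9 × 10^-4 × 1.91 × 10^7 × 1.646 = 24840 m³
Ratio = ΔV_u / ΔV_c = Sy / S = 0.14 / 7.9 × 10^-4 = 177.2

ΔV_u / ΔV_c ≈ 177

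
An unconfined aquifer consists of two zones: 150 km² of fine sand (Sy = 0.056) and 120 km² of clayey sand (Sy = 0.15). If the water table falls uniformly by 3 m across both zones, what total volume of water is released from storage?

A₁ = 150 km² = 1.5 × 10^8 m²; A₂ = 120 km² = 1.2 × 10^8 m²
ΔV₁ = 0.056 × 1.5 × 10^8 × 3 = 2.52 × 10^7 m³
ΔV₂ = 0.15 × 1.2 × 10^8 × 3 = 5.4 × 10^7 m³
ΔV = ΔV₁ + ΔV₂ = 7.92 × 10^7 m³

ΔV ≈ 7.92 × 10^7 m³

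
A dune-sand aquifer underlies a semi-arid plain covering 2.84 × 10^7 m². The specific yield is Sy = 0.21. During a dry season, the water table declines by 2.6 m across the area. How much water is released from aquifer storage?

ΔV = Sy × A × Δh = 0.21 × 2.84 × 10^7 m² × 2.6 m = 1.551 × 10^7 m³

ΔV ≈ 1.55 × 10^7 m³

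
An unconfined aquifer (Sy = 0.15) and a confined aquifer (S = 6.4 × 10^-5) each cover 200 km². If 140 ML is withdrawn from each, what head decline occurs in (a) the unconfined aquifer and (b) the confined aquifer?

Δh_u ≈ 0.00467 m; Δh_c ≈ 10.9 m

A = 200 km² = 2 × 10^8 m²
ΔV = 140 ML = 1.4 × 10^5 m³
Unconfined: Δh_u = ΔV/(Sy·A) = 1.4 × 10^5/(0.15 × 2 × 10^8) = 0.004667 m
Confined: Δh_c = ΔV/(S·A) = 1.4 × 10^5/(6.4 × 10^-5 × 2 × 10^8) = 10.94 m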